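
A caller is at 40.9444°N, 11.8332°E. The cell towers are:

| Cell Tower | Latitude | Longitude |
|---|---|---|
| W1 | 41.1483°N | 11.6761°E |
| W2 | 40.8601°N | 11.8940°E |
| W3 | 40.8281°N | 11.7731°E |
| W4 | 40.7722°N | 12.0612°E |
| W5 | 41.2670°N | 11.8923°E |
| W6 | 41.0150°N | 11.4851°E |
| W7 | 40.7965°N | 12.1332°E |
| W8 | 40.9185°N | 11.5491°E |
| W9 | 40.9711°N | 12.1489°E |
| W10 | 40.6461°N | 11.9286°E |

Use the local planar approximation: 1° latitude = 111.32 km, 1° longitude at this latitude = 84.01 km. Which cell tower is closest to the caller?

W2

Distances from 40.9444°N, 11.8332°E:
W1: √((0.2039·111.32)² + (-0.1571·84.01)²) = √(515.205923 + 174.186439) = 26.2563 km
W2: √((-0.0843·111.32)² + (0.0608·84.01)²) = √(88.064636 + 26.089703) = 10.6843 km
W3: √((-0.1163·111.32)² + (-0.0601·84.01)²) = √(167.612277 + 25.492411) = 13.8962 km
W4: √((-0.1722·111.32)² + (0.2280·84.01)²) = √(367.462216 + 366.886442) = 27.0989 km
W5: √((0.3226·111.32)² + (0.0591·84.01)²) = √(1289.659678 + 24.651136) = 36.2534 km
W6: √((0.0706·111.32)² + (-0.3481·84.01)²) = √(61.766899 + 855.204576) = 30.2815 km
W7: √((-0.1479·111.32)² + (0.3000·84.01)²) = √(271.070804 + 635.191209) = 30.1042 km
W8: √((-0.0259·111.32)² + (-0.2841·84.01)²) = √(8.312773 + 569.645193) = 24.0408 km
W9: √((0.0267·111.32)² + (0.3157·84.01)²) = √(8.834234 + 703.414203) = 26.6880 km
W10: √((-0.2983·111.32)² + (0.0954·84.01)²) = √(1102.688644 + 64.233076) = 34.1602 km
Minimum: W2 at 10.6843 km.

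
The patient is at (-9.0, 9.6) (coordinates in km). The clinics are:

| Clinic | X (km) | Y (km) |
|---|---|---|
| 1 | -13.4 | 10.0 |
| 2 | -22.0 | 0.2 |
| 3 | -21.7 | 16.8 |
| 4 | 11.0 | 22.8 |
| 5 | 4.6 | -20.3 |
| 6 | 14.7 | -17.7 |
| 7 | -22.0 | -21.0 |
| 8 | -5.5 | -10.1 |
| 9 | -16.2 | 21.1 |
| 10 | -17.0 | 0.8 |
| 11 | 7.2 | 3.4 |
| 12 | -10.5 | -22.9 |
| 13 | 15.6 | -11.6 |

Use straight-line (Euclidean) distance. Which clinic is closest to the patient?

Distances from (-9.0, 9.6):
1: 4.42 km
2: 16.04 km
3: 14.60 km
4: 23.96 km
5: 32.85 km
6: 36.15 km
7: 33.25 km
8: 20.01 km
9: 13.57 km
10: 11.89 km
11: 17.35 km
12: 32.53 km
13: 32.47 km
Minimum: 1 at 4.42 km.

1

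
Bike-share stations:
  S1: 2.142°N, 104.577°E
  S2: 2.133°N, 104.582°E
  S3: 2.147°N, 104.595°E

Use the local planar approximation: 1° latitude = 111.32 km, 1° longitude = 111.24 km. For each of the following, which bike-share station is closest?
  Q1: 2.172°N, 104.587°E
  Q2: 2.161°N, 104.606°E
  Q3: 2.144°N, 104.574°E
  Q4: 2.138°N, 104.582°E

Q1→S3; Q2→S3; Q3→S1; Q4→S2

Q1 at 2.172°N, 104.587°E:
  S1: √((-0.030·111.32)² + (-0.010·111.24)²) = √(11.15293 + 1.23743) = 3.520 km
  S2: √((-0.039·111.32)² + (-0.005·111.24)²) = √(18.84845 + 0.30936) = 4.377 km
  S3: √((-0.025·111.32)² + (0.008·111.24)²) = √(7.74509 + 0.79196) = 2.922 km
  → nearest: S3 (2.922 km)
Q2 at 2.161°N, 104.606°E:
  S1: √((-0.019·111.32)² + (-0.029·111.24)²) = √(4.47356 + 10.40682) = 3.858 km
  S2: √((-0.028·111.32)² + (-0.024·111.24)²) = √(9.71544 + 7.12762) = 4.104 km
  S3: √((-0.014·111.32)² + (-0.011·111.24)²) = √(2.42886 + 1.49729) = 1.981 km
  → nearest: S3 (1.981 km)
Q3 at 2.144°N, 104.574°E:
  S1: √((-0.002·111.32)² + (0.003·111.24)²) = √(0.04957 + 0.11137) = 0.401 km
  S2: √((-0.011·111.32)² + (0.008·111.24)²) = √(1.49945 + 0.79196) = 1.514 km
  S3: √((0.003·111.32)² + (0.021·111.24)²) = √(0.11153 + 5.45708) = 2.360 km
  → nearest: S1 (0.401 km)
Q4 at 2.138°N, 104.582°E:
  S1: √((0.004·111.32)² + (-0.005·111.24)²) = √(0.19827 + 0.30936) = 0.712 km
  S2: √((-0.005·111.32)² + (0.000·111.24)²) = √(0.30980 + 0.00000) = 0.557 km
  S3: √((0.009·111.32)² + (0.013·111.24)²) = √(1.00376 + 2.09126) = 1.759 km
  → nearest: S2 (0.557 km)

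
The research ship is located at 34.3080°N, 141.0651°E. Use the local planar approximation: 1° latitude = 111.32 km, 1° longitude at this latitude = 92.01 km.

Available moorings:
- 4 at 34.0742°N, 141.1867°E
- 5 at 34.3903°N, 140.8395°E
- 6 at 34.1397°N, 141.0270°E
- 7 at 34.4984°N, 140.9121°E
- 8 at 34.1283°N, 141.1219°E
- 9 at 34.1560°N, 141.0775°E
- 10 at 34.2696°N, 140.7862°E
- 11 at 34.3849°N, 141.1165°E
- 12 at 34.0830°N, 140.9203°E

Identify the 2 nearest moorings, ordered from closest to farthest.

11, 9

Distances from 34.3080°N, 141.0651°E:
4: 28.3296 km
5: 22.6894 km
6: 19.0603 km
7: 25.4444 km
8: 20.6756 km
9: 16.9591 km
10: 26.0152 km
11: 9.7800 km
12: 28.3700 km
Sorted: 11 (9.7800 km) < 9 (16.9591 km) < 6 (19.0603 km) < 8 (20.6756 km) < …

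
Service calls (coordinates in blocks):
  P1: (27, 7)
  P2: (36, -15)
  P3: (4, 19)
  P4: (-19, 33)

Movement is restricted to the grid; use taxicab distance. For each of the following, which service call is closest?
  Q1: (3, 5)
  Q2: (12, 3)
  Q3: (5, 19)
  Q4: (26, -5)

Q1→P3; Q2→P1; Q3→P3; Q4→P1

Q1 at (3, 5):
  P1: 26 blocks
  P2: 53 blocks
  P3: 15 blocks
  P4: 50 blocks
  → nearest: P3 (15 blocks)
Q2 at (12, 3):
  P1: 19 blocks
  P2: 42 blocks
  P3: 24 blocks
  P4: 61 blocks
  → nearest: P1 (19 blocks)
Q3 at (5, 19):
  P1: 34 blocks
  P2: 65 blocks
  P3: 1 blocks
  P4: 38 blocks
  → nearest: P3 (1 blocks)
Q4 at (26, -5):
  P1: 13 blocks
  P2: 20 blocks
  P3: 46 blocks
  P4: 83 blocks
  → nearest: P1 (13 blocks)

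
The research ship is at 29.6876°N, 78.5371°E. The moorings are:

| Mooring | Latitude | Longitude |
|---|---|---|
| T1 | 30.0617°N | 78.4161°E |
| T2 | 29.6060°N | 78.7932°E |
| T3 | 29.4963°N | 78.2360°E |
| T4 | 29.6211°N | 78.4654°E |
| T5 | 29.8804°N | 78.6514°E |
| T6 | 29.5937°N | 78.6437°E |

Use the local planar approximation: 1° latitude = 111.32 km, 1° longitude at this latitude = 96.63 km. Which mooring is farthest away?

Distances from 29.6876°N, 78.5371°E:
T1: 43.2550 km
T2: 26.3614 km
T3: 36.0560 km
T4: 10.1392 km
T5: 24.1377 km
T6: 14.6755 km
Maximum: T1 at 43.2550 km.

T1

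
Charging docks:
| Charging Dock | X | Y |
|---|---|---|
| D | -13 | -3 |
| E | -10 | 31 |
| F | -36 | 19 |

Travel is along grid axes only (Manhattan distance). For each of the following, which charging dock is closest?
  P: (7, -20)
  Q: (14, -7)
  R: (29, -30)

P→D; Q→D; R→D

P at (7, -20):
  D: 37
  E: 68
  F: 82
  → nearest: D (37)
Q at (14, -7):
  D: 31
  E: 62
  F: 76
  → nearest: D (31)
R at (29, -30):
  D: 69
  E: 100
  F: 114
  → nearest: D (69)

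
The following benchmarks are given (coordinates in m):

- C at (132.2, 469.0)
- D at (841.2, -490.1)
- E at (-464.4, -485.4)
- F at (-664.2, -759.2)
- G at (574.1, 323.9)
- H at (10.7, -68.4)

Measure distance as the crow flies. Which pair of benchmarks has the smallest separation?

E and F

Pairwise distances:
C–D: √((709.0)² + (-959.1)²) = √(502681.000 + 919872.810) = 1192.7 m
C–E: √((-596.6)² + (-954.4)²) = √(355931.560 + 910879.360) = 1125.5 m
C–F: √((-796.4)² + (-1228.2)²) = √(634252.960 + 1508475.240) = 1463.8 m
C–G: √((441.9)² + (-145.1)²) = √(195275.610 + 21054.010) = 465.1 m
C–H: √((-121.5)² + (-537.4)²) = √(14762.250 + 288798.760) = 551.0 m
D–E: √((-1305.6)² + (4.7)²) = √(1704591.360 + 22.090) = 1305.6 m
D–F: √((-1505.4)² + (-269.1)²) = √(2266229.160 + 72414.810) = 1529.3 m
D–G: √((-267.1)² + (814.0)²) = √(71342.410 + 662596.000) = 856.7 m
D–H: √((-830.5)² + (421.7)²) = √(689730.250 + 177830.890) = 931.4 m
E–F: √((-199.8)² + (-273.8)²) = √(39920.040 + 74966.440) = 338.9 m
E–G: √((1038.5)² + (809.3)²) = √(1078482.250 + 654966.490) = 1316.6 m
E–H: √((475.1)² + (417.0)²) = √(225720.010 + 173889.000) = 632.1 m
F–G: √((1238.3)² + (1083.1)²) = √(1533386.890 + 1173105.610) = 1645.1 m
F–H: √((674.9)² + (690.8)²) = √(455490.010 + 477204.640) = 965.8 m
G–H: √((-563.4)² + (-392.3)²) = √(317419.560 + 153899.290) = 686.5 m
Closest pair: E–F at 338.9 m.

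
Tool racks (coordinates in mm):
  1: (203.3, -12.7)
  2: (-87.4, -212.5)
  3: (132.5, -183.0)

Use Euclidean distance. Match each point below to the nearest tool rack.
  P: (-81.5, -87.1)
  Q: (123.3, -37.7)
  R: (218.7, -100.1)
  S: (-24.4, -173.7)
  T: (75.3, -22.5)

P at (-81.5, -87.1):
  1: √((284.8)² + (74.4)²) = √(81111.040 + 5535.360) = 294.4 mm
  2: √((-5.9)² + (-125.4)²) = √(34.810 + 15725.160) = 125.5 mm
  3: √((214.0)² + (-95.9)²) = √(45796.000 + 9196.810) = 234.5 mm
  → nearest: 2 (125.5 mm)
Q at (123.3, -37.7):
  1: √((80.0)² + (25.0)²) = √(6400.000 + 625.000) = 83.8 mm
  2: √((-210.7)² + (-174.8)²) = √(44394.490 + 30555.040) = 273.8 mm
  3: √((9.2)² + (-145.3)²) = √(84.640 + 21112.090) = 145.6 mm
  → nearest: 1 (83.8 mm)
R at (218.7, -100.1):
  1: √((-15.4)² + (87.4)²) = √(237.160 + 7638.760) = 88.7 mm
  2: √((-306.1)² + (-112.4)²) = √(93697.210 + 12633.760) = 326.1 mm
  3: √((-86.2)² + (-82.9)²) = √(7430.440 + 6872.410) = 119.6 mm
  → nearest: 1 (88.7 mm)
S at (-24.4, -173.7):
  1: √((227.7)² + (161.0)²) = √(51847.290 + 25921.000) = 278.9 mm
  2: √((-63.0)² + (-38.8)²) = √(3969.000 + 1505.440) = 74.0 mm
  3: √((156.9)² + (-9.3)²) = √(24617.610 + 86.490) = 157.2 mm
  → nearest: 2 (74.0 mm)
T at (75.3, -22.5):
  1: √((128.0)² + (9.8)²) = √(16384.000 + 96.040) = 128.4 mm
  2: √((-162.7)² + (-190.0)²) = √(26471.290 + 36100.000) = 250.1 mm
  3: √((57.2)² + (-160.5)²) = √(3271.840 + 25760.250) = 170.4 mm
  → nearest: 1 (128.4 mm)

P→2; Q→1; R→1; S→2; T→1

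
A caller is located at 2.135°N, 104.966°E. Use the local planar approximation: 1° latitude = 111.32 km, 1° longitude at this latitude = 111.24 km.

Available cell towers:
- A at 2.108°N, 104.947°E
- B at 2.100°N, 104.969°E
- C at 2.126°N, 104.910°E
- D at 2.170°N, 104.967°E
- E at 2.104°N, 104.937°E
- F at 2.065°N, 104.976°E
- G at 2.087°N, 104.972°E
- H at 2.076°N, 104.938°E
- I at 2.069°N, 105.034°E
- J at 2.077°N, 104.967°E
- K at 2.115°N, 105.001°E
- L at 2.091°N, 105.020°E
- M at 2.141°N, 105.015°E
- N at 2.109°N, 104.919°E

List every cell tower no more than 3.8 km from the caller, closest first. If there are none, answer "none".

A

Distances from 2.135°N, 104.966°E:
A: √((-0.027·111.32)² + (-0.019·111.24)²) = √(9.03387 + 4.46714) = 3.674 km
B: √((-0.035·111.32)² + (0.003·111.24)²) = √(15.18037 + 0.11137) = 3.910 km
C: √((-0.009·111.32)² + (-0.056·111.24)²) = √(1.00376 + 38.80592) = 6.309 km
D: √((0.035·111.32)² + (0.001·111.24)²) = √(15.18037 + 0.01237) = 3.898 km
E: √((-0.031·111.32)² + (-0.029·111.24)²) = √(11.90885 + 10.40682) = 4.724 km
F: √((-0.070·111.32)² + (0.010·111.24)²) = √(60.72150 + 1.23743) = 7.871 km
G: √((-0.048·111.32)² + (0.006·111.24)²) = √(28.55150 + 0.44548) = 5.385 km
H: √((-0.059·111.32)² + (-0.028·111.24)²) = √(43.13705 + 9.70148) = 7.269 km
I: √((-0.066·111.32)² + (0.068·111.24)²) = √(53.98017 + 57.21894) = 10.545 km
J: √((-0.058·111.32)² + (0.001·111.24)²) = √(41.68717 + 0.01237) = 6.458 km
K: √((-0.020·111.32)² + (0.035·111.24)²) = √(4.95686 + 15.15856) = 4.485 km
L: √((-0.044·111.32)² + (0.054·111.24)²) = √(23.99119 + 36.08357) = 7.751 km
M: √((0.006·111.32)² + (0.049·111.24)²) = √(0.44612 + 29.71078) = 5.492 km
N: √((-0.026·111.32)² + (-0.047·111.24)²) = √(8.37709 + 27.33491) = 5.976 km
Threshold 3.8 km: A (3.674 km) is within range.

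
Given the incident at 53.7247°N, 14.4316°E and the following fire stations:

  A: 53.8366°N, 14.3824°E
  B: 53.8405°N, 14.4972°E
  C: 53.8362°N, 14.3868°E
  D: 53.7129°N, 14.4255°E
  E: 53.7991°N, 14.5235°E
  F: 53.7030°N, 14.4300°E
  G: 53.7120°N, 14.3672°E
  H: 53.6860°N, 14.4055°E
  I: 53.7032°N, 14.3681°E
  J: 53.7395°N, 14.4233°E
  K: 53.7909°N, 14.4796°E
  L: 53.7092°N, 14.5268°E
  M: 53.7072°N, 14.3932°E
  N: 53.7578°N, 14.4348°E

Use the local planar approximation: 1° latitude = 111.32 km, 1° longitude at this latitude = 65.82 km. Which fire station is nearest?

D

Distances from 53.7247°N, 14.4316°E:
A: √((0.1119·111.32)² + (-0.0492·65.82)²) = √(155.169574 + 10.486872) = 12.8708 km
B: √((0.1158·111.32)² + (0.0656·65.82)²) = √(166.174168 + 18.643328) = 13.5948 km
C: √((0.1115·111.32)² + (-0.0448·65.82)²) = √(154.062212 + 8.695044) = 12.7576 km
D: √((-0.0118·111.32)² + (-0.0061·65.82)²) = √(1.725482 + 0.161204) = 1.3736 km
E: √((0.0744·111.32)² + (0.0919·65.82)²) = √(68.594969 + 36.588683) = 10.2559 km
F: √((-0.0217·111.32)² + (-0.0016·65.82)²) = √(5.835336 + 0.011091) = 2.4179 km
G: √((-0.0127·111.32)² + (-0.0644·65.82)²) = √(1.998729 + 17.967493) = 4.4684 km
H: √((-0.0387·111.32)² + (-0.0261·65.82)²) = √(18.559588 + 2.951187) = 4.6380 km
I: √((-0.0215·111.32)² + (-0.0635·65.82)²) = √(5.728268 + 17.468805) = 4.8163 km
J: √((0.0148·111.32)² + (-0.0083·65.82)²) = √(2.714375 + 0.298450) = 1.7357 km
K: √((0.0662·111.32)² + (0.0480·65.82)²) = √(54.307821 + 9.981556) = 8.0181 km
L: √((-0.0155·111.32)² + (0.0952·65.82)²) = √(2.977212 + 39.263558) = 6.4993 km
M: √((-0.0175·111.32)² + (-0.0384·65.82)²) = √(3.795094 + 6.388196) = 3.1911 km
N: √((0.0331·111.32)² + (0.0032·65.82)²) = √(13.576955 + 0.044362) = 3.6907 km
Minimum: D at 1.3736 km.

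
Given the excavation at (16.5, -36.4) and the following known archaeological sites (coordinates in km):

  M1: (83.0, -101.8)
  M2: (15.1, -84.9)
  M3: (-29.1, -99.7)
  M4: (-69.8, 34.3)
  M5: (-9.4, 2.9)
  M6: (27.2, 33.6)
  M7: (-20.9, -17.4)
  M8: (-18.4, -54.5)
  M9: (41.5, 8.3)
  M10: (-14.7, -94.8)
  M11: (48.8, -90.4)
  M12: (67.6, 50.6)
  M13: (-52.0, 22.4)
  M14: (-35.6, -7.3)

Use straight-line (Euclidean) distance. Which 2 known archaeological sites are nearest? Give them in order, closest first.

M8, M7

Distances from (16.5, -36.4):
M1: √((66.5)² + (-65.4)²) = √(4422.250 + 4277.160) = 93.3 km
M2: √((-1.4)² + (-48.5)²) = √(1.960 + 2352.250) = 48.5 km
M3: √((-45.6)² + (-63.3)²) = √(2079.360 + 4006.890) = 78.0 km
M4: √((-86.3)² + (70.7)²) = √(7447.690 + 4998.490) = 111.6 km
M5: √((-25.9)² + (39.3)²) = √(670.810 + 1544.490) = 47.1 km
M6: √((10.7)² + (70.0)²) = √(114.490 + 4900.000) = 70.8 km
M7: √((-37.4)² + (19.0)²) = √(1398.760 + 361.000) = 41.9 km
M8: √((-34.9)² + (-18.1)²) = √(1218.010 + 327.610) = 39.3 km
M9: √((25.0)² + (44.7)²) = √(625.000 + 1998.090) = 51.2 km
M10: √((-31.2)² + (-58.4)²) = √(973.440 + 3410.560) = 66.2 km
M11: √((32.3)² + (-54.0)²) = √(1043.290 + 2916.000) = 62.9 km
M12: √((51.1)² + (87.0)²) = √(2611.210 + 7569.000) = 100.9 km
M13: √((-68.5)² + (58.8)²) = √(4692.250 + 3457.440) = 90.3 km
M14: √((-52.1)² + (29.1)²) = √(2714.410 + 846.810) = 59.7 km
Sorted: M8 (39.3 km) < M7 (41.9 km) < M5 (47.1 km) < M2 (48.5 km) < …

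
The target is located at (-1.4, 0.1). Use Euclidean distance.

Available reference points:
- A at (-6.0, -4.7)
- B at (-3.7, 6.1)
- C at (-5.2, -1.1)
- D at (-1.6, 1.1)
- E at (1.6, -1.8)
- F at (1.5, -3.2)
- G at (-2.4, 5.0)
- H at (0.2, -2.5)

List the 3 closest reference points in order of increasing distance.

D, H, E

Distances from (-1.4, 0.1):
A: 6.6
B: 6.4
C: 4.0
D: 1.0
E: 3.6
F: 4.4
G: 5.0
H: 3.1
Sorted: D (1.0) < H (3.1) < E (3.6) < C (4.0) < F (4.4) < …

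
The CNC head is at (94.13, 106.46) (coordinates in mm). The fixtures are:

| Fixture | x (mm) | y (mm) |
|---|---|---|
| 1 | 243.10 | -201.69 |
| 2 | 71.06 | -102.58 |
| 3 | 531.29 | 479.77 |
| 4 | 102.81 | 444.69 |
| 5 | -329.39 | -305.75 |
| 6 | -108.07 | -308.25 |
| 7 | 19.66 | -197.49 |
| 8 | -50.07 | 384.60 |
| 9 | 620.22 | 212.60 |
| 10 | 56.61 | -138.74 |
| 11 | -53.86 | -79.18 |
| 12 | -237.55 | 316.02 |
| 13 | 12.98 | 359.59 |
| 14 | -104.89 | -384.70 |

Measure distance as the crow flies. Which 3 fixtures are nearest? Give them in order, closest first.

Distances from (94.13, 106.46):
1: 342.27 mm
2: 210.31 mm
3: 574.86 mm
4: 338.34 mm
5: 591.00 mm
6: 461.38 mm
7: 312.94 mm
8: 313.30 mm
9: 536.69 mm
10: 248.05 mm
11: 237.41 mm
12: 392.34 mm
13: 265.82 mm
14: 529.95 mm
Sorted: 2 (210.31 mm) < 11 (237.41 mm) < 10 (248.05 mm) < 13 (265.82 mm) < 7 (312.94 mm) < …

2, 11, 10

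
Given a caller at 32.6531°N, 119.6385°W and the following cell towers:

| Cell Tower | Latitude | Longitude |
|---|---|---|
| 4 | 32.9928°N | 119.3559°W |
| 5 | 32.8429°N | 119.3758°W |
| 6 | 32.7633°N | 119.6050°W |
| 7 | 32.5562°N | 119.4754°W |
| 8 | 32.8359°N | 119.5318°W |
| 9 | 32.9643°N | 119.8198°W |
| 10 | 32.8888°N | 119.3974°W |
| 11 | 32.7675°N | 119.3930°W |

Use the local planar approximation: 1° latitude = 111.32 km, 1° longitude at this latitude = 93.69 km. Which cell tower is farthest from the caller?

4

Distances from 32.6531°N, 119.6385°W:
4: √((0.3397·111.32)² + (0.2826·93.69)²) = √(1430.004780 + 701.020621) = 46.1630 km
5: √((0.1898·111.32)² + (0.2627·93.69)²) = √(446.415034 + 605.768412) = 32.4374 km
6: √((0.1102·111.32)² + (0.0335·93.69)²) = √(150.490673 + 9.850904) = 12.6626 km
7: √((-0.0969·111.32)² + (0.1631·93.69)²) = √(116.357384 + 233.504041) = 18.7046 km
8: √((0.1828·111.32)² + (0.1067·93.69)²) = √(414.093848 + 99.934471) = 22.6722 km
9: √((0.3112·111.32)² + (-0.1813·93.69)²) = √(1200.122483 + 288.524094) = 38.5830 km
10: √((0.2357·111.32)² + (0.2411·93.69)²) = √(688.439151 + 510.247515) = 34.6221 km
11: √((0.1144·111.32)² + (0.2455·93.69)²) = √(162.180429 + 529.041171) = 26.2911 km
Maximum: 4 at 46.1630 km.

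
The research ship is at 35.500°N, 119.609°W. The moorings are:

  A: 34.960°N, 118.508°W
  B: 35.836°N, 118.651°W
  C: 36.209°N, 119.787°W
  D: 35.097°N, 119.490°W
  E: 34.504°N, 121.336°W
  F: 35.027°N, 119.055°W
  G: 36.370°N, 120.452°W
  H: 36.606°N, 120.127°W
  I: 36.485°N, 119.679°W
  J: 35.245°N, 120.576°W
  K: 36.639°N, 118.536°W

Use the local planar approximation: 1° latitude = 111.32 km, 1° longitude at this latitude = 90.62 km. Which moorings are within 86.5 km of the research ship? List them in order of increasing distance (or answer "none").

Distances from 35.500°N, 119.609°W:
A: √((-0.540·111.32)² + (1.101·90.62)²) = √(3613.54872 + 9954.57570) = 116.482 km
B: √((0.336·111.32)² + (0.958·90.62)²) = √(1399.02331 + 7536.66365) = 94.529 km
C: √((0.709·111.32)² + (-0.178·90.62)²) = √(6229.29453 + 260.18851) = 80.557 km
D: √((-0.403·111.32)² + (0.119·90.62)²) = √(2012.59546 + 116.28991) = 46.140 km
E: √((-0.996·111.32)² + (-1.727·90.62)²) = √(12293.20354 + 24492.48162) = 191.796 km
F: √((-0.473·111.32)² + (0.554·90.62)²) = √(2772.48163 + 2520.38940) = 72.752 km
G: √((0.870·111.32)² + (-0.843·90.62)²) = √(9379.61258 + 5835.83850) = 123.351 km
H: √((1.106·111.32)² + (-0.518·90.62)²) = √(15158.51470 + 2203.47250) = 131.765 km
I: √((0.985·111.32)² + (-0.070·90.62)²) = √(12023.16636 + 40.23872) = 109.834 km
J: √((-0.255·111.32)² + (-0.967·90.62)²) = √(805.79906 + 7678.93628) = 92.113 km
K: √((1.139·111.32)² + (1.073·90.62)²) = √(16076.58657 + 9454.69579) = 159.785 km
Threshold 86.5 km: D (46.140 km), F (72.752 km), C (80.557 km) are within range.

D, F, C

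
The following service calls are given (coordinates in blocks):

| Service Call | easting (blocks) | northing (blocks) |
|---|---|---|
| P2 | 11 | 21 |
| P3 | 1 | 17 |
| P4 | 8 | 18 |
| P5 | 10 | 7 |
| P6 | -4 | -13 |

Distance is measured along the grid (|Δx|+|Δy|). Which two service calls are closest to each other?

Pairwise distances:
P2–P4: |-3| + |-3| = 3 + 3 = 6 blocks
P3–P4: |7| + |1| = 7 + 1 = 8 blocks
P4–P5: |2| + |-11| = 2 + 11 = 13 blocks
P2–P3: |-10| + |-4| = 10 + 4 = 14 blocks
P2–P5: |-1| + |-14| = 1 + 14 = 15 blocks
P3–P5: |9| + |-10| = 9 + 10 = 19 blocks
P5–P6: |-14| + |-20| = 14 + 20 = 34 blocks
P3–P6: |-5| + |-30| = 5 + 30 = 35 blocks
P4–P6: |-12| + |-31| = 12 + 31 = 43 blocks
P2–P6: |-15| + |-34| = 15 + 34 = 49 blocks
Closest pair: P2–P4 at 6 blocks.

P2 and P4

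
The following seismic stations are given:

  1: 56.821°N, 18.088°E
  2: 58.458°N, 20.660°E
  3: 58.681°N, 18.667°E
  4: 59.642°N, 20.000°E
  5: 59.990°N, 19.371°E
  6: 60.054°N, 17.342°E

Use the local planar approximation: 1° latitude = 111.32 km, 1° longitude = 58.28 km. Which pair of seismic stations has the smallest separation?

4 and 5

Pairwise distances:
1–2: √((1.637·111.32)² + (2.572·58.28)²) = √(33208.07905 + 22468.85878) = 235.960 km
1–3: √((1.860·111.32)² + (0.579·58.28)²) = √(42871.85585 + 1138.66563) = 209.787 km
1–4: √((2.821·111.32)² + (1.912·58.28)²) = √(98617.17730 + 12416.94799) = 333.218 km
1–5: √((3.169·111.32)² + (1.283·58.28)²) = √(124448.84597 + 5591.03742) = 360.610 km
1–6: √((3.233·111.32)² + (-0.746·58.28)²) = √(129526.25369 + 1890.23909) = 362.514 km
2–3: √((0.223·111.32)² + (-1.993·58.28)²) = √(616.24885 + 13491.29640) = 118.775 km
2–4: √((1.184·111.32)² + (-0.660·58.28)²) = √(17371.99918 + 1479.54084) = 137.301 km
2–5: √((1.532·111.32)² + (-1.289·58.28)²) = √(29084.65562 + 5643.45311) = 186.355 km
2–6: √((1.596·111.32)² + (-3.318·58.28)²) = √(31565.46340 + 37393.13260) = 262.600 km
3–4: √((0.961·111.32)² + (1.333·58.28)²) = √(11444.40374 + 6035.30726) = 132.211 km
3–5: √((1.309·111.32)² + (0.704·58.28)²) = √(21233.70055 + 1683.38869) = 151.384 km
3–6: √((1.373·111.32)² + (-1.325·58.28)²) = √(23360.78701 + 5963.08284) = 171.242 km
4–5: √((0.348·111.32)² + (-0.629·58.28)²) = √(1500.73801 + 1343.81776) = 53.334 km
4–6: √((0.412·111.32)² + (-2.658·58.28)²) = √(2103.49182 + 23996.56282) = 161.555 km
5–6: √((0.064·111.32)² + (-2.029·58.28)²) = √(50.75822 + 13983.09088) = 118.465 km
Closest pair: 4–5 at 53.334 km.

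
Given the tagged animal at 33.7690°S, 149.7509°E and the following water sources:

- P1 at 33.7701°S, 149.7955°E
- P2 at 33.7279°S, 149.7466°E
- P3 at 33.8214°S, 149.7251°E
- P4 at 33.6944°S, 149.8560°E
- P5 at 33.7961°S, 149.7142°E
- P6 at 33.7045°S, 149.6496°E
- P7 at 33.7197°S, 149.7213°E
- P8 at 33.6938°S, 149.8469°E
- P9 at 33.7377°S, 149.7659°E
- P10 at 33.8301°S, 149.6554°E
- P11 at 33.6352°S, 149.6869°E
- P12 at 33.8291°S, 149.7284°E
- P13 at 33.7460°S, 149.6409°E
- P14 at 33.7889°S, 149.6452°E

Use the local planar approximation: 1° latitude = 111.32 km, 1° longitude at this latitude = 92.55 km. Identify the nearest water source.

Distances from 33.7690°S, 149.7509°E:
P1: √((-0.0011·111.32)² + (0.0446·92.55)²) = √(0.014994 + 17.038155) = 4.1295 km
P2: √((0.0411·111.32)² + (-0.0043·92.55)²) = √(20.932931 + 0.158376) = 4.5925 km
P3: √((-0.0524·111.32)² + (-0.0258·92.55)²) = √(34.025849 + 5.701541) = 6.3030 km
P4: √((0.0746·111.32)² + (0.1051·92.55)²) = √(68.964255 + 94.614626) = 12.7898 km
P5: √((-0.0271·111.32)² + (-0.0367·92.55)²) = √(9.100913 + 11.536790) = 4.5429 km
P6: √((0.0645·111.32)² + (-0.1013·92.55)²) = √(51.554410 + 87.896531) = 11.8089 km
P7: √((0.0493·111.32)² + (-0.0296·92.55)²) = √(30.118978 + 7.504751) = 6.1338 km
P8: √((0.0752·111.32)² + (0.0960·92.55)²) = √(70.078061 + 78.939671) = 12.2073 km
P9: √((0.0313·111.32)² + (0.0150·92.55)²) = √(12.140458 + 1.927238) = 3.7507 km
P10: √((-0.0611·111.32)² + (-0.0955·92.55)²) = √(46.262470 + 78.119524) = 11.1527 km
P11: √((0.1338·111.32)² + (-0.0640·92.55)²) = √(221.849586 + 35.084298) = 16.0292 km
P12: √((-0.0601·111.32)² + (-0.0225·92.55)²) = √(44.760542 + 4.336286) = 7.0069 km
P13: √((0.0230·111.32)² + (-0.1100·92.55)²) = √(6.555443 + 103.642580) = 10.4975 km
P14: √((-0.0199·111.32)² + (-0.1057·92.55)²) = √(4.907412 + 95.697991) = 10.0302 km
Minimum: P9 at 3.7507 km.

P9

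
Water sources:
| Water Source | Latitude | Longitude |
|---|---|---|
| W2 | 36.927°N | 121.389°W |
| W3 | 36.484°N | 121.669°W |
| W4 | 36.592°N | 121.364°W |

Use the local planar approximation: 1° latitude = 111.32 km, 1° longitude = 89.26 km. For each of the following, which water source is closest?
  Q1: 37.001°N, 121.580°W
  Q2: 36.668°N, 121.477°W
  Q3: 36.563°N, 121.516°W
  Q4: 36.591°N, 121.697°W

Q1→W2; Q2→W4; Q3→W4; Q4→W3

Q1 at 37.001°N, 121.580°W:
  W2: 18.935 km
  W3: 58.098 km
  W4: 49.444 km
  → nearest: W2 (18.935 km)
Q2 at 36.668°N, 121.477°W:
  W2: 29.883 km
  W3: 26.707 km
  W4: 13.165 km
  → nearest: W4 (13.165 km)
Q3 at 36.563°N, 121.516°W:
  W2: 42.076 km
  W3: 16.243 km
  W4: 13.946 km
  → nearest: W4 (13.946 km)
Q4 at 36.591°N, 121.697°W:
  W2: 46.420 km
  W3: 12.171 km
  W4: 29.724 km
  → nearest: W3 (12.171 km)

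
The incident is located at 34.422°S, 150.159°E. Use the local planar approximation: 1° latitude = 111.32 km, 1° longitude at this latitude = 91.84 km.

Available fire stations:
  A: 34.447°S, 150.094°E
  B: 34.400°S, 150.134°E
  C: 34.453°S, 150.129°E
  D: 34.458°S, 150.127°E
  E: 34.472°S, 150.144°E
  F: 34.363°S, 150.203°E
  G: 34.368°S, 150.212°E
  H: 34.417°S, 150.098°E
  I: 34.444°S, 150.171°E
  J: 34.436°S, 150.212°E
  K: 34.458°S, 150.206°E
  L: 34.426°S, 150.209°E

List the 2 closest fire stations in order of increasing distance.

Distances from 34.422°S, 150.159°E:
A: √((-0.025·111.32)² + (-0.065·91.84)²) = √(7.74509 + 35.63612) = 6.586 km
B: √((0.022·111.32)² + (-0.025·91.84)²) = √(5.99780 + 5.27162) = 3.357 km
C: √((-0.031·111.32)² + (-0.030·91.84)²) = √(11.90885 + 7.59113) = 4.416 km
D: √((-0.036·111.32)² + (-0.032·91.84)²) = √(16.06022 + 8.63702) = 4.970 km
E: √((-0.050·111.32)² + (-0.015·91.84)²) = √(30.98036 + 1.89778) = 5.734 km
F: √((0.059·111.32)² + (0.044·91.84)²) = √(43.13705 + 16.32936) = 7.711 km
G: √((0.054·111.32)² + (0.053·91.84)²) = √(36.13549 + 23.69275) = 7.735 km
H: √((0.005·111.32)² + (-0.061·91.84)²) = √(0.30980 + 31.38509) = 5.630 km
I: √((-0.022·111.32)² + (0.012·91.84)²) = √(5.99780 + 1.21458) = 2.686 km
J: √((-0.014·111.32)² + (0.053·91.84)²) = √(2.42886 + 23.69275) = 5.111 km
K: √((-0.036·111.32)² + (0.047·91.84)²) = √(16.06022 + 18.63200) = 5.890 km
L: √((-0.004·111.32)² + (0.050·91.84)²) = √(0.19827 + 21.08646) = 4.614 km
Sorted: I (2.686 km) < B (3.357 km) < C (4.416 km) < L (4.614 km) < …

I, B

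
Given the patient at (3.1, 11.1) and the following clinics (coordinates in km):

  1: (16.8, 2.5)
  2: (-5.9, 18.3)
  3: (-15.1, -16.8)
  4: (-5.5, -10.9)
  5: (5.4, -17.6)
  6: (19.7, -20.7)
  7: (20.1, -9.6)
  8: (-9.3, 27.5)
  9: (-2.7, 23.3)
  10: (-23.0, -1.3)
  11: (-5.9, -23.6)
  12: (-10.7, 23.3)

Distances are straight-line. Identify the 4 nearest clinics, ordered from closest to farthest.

Distances from (3.1, 11.1):
1: 16.2 km
2: 11.5 km
3: 33.3 km
4: 23.6 km
5: 28.8 km
6: 35.9 km
7: 26.8 km
8: 20.6 km
9: 13.5 km
10: 28.9 km
11: 35.8 km
12: 18.4 km
Sorted: 2 (11.5 km) < 9 (13.5 km) < 1 (16.2 km) < 12 (18.4 km) < 8 (20.6 km) < 4 (23.6 km) < …

2, 9, 1, 12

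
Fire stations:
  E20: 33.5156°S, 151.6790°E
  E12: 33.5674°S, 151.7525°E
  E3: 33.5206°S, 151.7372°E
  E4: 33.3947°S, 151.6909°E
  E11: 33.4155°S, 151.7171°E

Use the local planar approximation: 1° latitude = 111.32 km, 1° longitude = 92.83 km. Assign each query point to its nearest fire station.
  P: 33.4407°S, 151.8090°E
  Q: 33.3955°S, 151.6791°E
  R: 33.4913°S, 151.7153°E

P at 33.4407°S, 151.8090°E:
  E20: √((-0.0749·111.32)² + (-0.1300·92.83)²) = √(69.520043 + 145.634210) = 14.6681 km
  E12: √((-0.1267·111.32)² + (-0.0565·92.83)²) = √(198.929699 + 27.508924) = 15.0479 km
  E3: √((-0.0799·111.32)² + (-0.0718·92.83)²) = √(79.111561 + 44.424811) = 11.1147 km
  E4: √((0.0460·111.32)² + (-0.1181·92.83)²) = √(26.221773 + 120.192259) = 12.1002 km
  E11: √((0.0252·111.32)² + (-0.0919·92.83)²) = √(7.869506 + 72.779275) = 8.9805 km
  → nearest: E11 (8.9805 km)
Q at 33.3955°S, 151.6791°E:
  E20: √((-0.1201·111.32)² + (-0.0001·92.83)²) = √(178.744386 + 0.000086) = 13.3695 km
  E12: √((-0.1719·111.32)² + (0.0734·92.83)²) = √(366.182975 + 46.426807) = 20.3128 km
  E3: √((-0.1251·111.32)² + (0.0581·92.83)²) = √(193.937152 + 29.089012) = 14.9341 km
  E4: √((0.0008·111.32)² + (0.0118·92.83)²) = √(0.007931 + 1.199888) = 1.0990 km
  E11: √((-0.0200·111.32)² + (0.0380·92.83)²) = √(4.956857 + 12.443538) = 4.1714 km
  → nearest: E4 (1.0990 km)
R at 33.4913°S, 151.7153°E:
  E20: √((-0.0243·111.32)² + (-0.0363·92.83)²) = √(7.317436 + 11.355074) = 4.3212 km
  E12: √((-0.0761·111.32)² + (0.0372·92.83)²) = √(71.765499 + 11.925115) = 9.1483 km
  E3: √((-0.0293·111.32)² + (0.0219·92.83)²) = √(10.638530 + 4.132995) = 3.8434 km
  E4: √((0.0966·111.32)² + (-0.0244·92.83)²) = √(115.638020 + 5.130461) = 10.9895 km
  E11: √((0.0758·111.32)² + (0.0018·92.83)²) = √(71.200789 + 0.027920) = 8.4397 km
  → nearest: E3 (3.8434 km)

P→E11; Q→E4; R→E3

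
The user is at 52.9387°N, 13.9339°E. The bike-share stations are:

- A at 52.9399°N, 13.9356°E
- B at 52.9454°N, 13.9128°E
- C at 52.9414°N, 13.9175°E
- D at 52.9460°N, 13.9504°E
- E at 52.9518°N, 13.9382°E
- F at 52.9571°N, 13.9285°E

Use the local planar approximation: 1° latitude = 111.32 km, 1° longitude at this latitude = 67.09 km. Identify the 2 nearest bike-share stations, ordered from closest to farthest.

Distances from 52.9387°N, 13.9339°E:
A: √((0.0012·111.32)² + (0.0017·67.09)²) = √(0.017845 + 0.013008) = 0.1756 km
B: √((0.0067·111.32)² + (-0.0211·67.09)²) = √(0.556283 + 2.003921) = 1.6001 km
C: √((0.0027·111.32)² + (-0.0164·67.09)²) = √(0.090339 + 1.210607) = 1.1406 km
D: √((0.0073·111.32)² + (0.0165·67.09)²) = √(0.660377 + 1.225416) = 1.3732 km
E: √((0.0131·111.32)² + (0.0043·67.09)²) = √(2.126616 + 0.083225) = 1.4866 km
F: √((0.0184·111.32)² + (-0.0054·67.09)²) = √(4.195484 + 0.131251) = 2.0801 km
Sorted: A (0.1756 km) < C (1.1406 km) < D (1.3732 km) < E (1.4866 km) < …

A, C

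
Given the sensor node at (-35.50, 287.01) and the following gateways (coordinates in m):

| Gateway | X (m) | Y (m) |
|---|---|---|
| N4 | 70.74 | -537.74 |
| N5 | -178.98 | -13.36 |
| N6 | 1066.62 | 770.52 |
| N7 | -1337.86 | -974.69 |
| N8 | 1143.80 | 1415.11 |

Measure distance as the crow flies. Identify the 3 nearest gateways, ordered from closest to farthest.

N5, N4, N6

Distances from (-35.50, 287.01):
N4: 831.56 m
N5: 332.88 m
N6: 1203.52 m
N7: 1813.29 m
N8: 1631.98 m
Sorted: N5 (332.88 m) < N4 (831.56 m) < N6 (1203.52 m) < N8 (1631.98 m) < N7 (1813.29 m)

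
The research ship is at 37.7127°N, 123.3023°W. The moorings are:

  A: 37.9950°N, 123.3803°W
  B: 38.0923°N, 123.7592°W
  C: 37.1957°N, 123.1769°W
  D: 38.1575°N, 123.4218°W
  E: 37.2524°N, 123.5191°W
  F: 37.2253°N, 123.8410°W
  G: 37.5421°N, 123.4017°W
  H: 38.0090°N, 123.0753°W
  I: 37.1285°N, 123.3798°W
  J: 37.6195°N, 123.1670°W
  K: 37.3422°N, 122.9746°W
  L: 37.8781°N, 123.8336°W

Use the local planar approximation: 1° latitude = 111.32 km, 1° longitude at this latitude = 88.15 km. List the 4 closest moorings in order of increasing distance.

Distances from 37.7127°N, 123.3023°W:
A: √((0.2823·111.32)² + (-0.0780·88.15)²) = √(987.570598 + 47.275250) = 32.1690 km
B: √((0.3796·111.32)² + (-0.4569·88.15)²) = √(1785.660134 + 1622.134830) = 58.3763 km
C: √((-0.5170·111.32)² + (0.1254·88.15)²) = √(3312.283350 + 122.191137) = 58.6044 km
D: √((0.4448·111.32)² + (-0.1195·88.15)²) = √(2451.748693 + 110.963576) = 50.6232 km
E: √((-0.4603·111.32)² + (-0.2168·88.15)²) = √(2625.598678 + 365.227263) = 54.6884 km
F: √((-0.4874·111.32)² + (-0.5387·88.15)²) = √(2943.861982 + 2254.958660) = 72.1028 km
G: √((-0.1706·111.32)² + (-0.0994·88.15)²) = √(360.665374 + 76.774572) = 20.9151 km
H: √((0.2963·111.32)² + (0.2270·88.15)²) = √(1087.951908 + 400.402101) = 38.5792 km
I: √((-0.5842·111.32)² + (-0.0775·88.15)²) = √(4229.309819 + 46.671100) = 65.3910 km
J: √((-0.0932·111.32)² + (0.1353·88.15)²) = √(107.641123 + 142.246054) = 15.8078 km
K: √((-0.3705·111.32)² + (0.3277·88.15)²) = √(1701.072485 + 834.444614) = 50.3539 km
L: √((0.1654·111.32)² + (-0.5313·88.15)²) = √(339.013822 + 2193.432454) = 50.3234 km
Sorted: J (15.8078 km) < G (20.9151 km) < A (32.1690 km) < H (38.5792 km) < L (50.3234 km) < K (50.3539 km) < …

J, G, A, H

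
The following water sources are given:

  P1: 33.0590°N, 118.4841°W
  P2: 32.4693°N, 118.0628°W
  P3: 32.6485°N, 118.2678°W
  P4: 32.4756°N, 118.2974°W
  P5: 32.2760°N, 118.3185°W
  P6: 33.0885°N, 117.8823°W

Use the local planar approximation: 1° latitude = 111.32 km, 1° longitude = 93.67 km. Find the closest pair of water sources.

Pairwise distances:
P1–P2: 76.5941 km
P1–P3: 49.9870 km
P1–P4: 67.2575 km
P1–P5: 88.5330 km
P1–P6: 56.4662 km
P2–P3: 27.6889 km
P2–P4: 21.9862 km
P2–P5: 32.1978 km
P2–P6: 70.9726 km
P3–P4: 19.4459 km
P3–P5: 41.7378 km
P3–P6: 60.8526 km
P4–P5: 22.3072 km
P4–P6: 78.5297 km
P5–P6: 99.2482 km
Closest pair: P3–P4 at 19.4459 km.

P3 and P4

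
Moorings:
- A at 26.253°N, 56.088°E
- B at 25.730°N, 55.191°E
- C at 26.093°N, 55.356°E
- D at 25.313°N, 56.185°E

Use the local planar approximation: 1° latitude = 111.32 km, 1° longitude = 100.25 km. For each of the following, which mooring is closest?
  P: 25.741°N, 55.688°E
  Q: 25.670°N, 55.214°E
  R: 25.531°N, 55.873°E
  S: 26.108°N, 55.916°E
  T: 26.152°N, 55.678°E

P→B; Q→B; R→D; S→A; T→C

P at 25.741°N, 55.688°E:
  A: 69.689 km
  B: 49.839 km
  C: 51.412 km
  D: 68.938 km
  → nearest: B (49.839 km)
Q at 25.670°N, 55.214°E:
  A: 109.036 km
  B: 7.066 km
  C: 49.193 km
  D: 105.143 km
  → nearest: B (7.066 km)
R at 25.531°N, 55.873°E:
  A: 83.213 km
  B: 71.870 km
  C: 81.242 km
  D: 39.588 km
  → nearest: D (39.588 km)
S at 26.108°N, 55.916°E:
  A: 23.619 km
  B: 83.983 km
  C: 56.165 km
  D: 92.517 km
  → nearest: A (23.619 km)
T at 26.152°N, 55.678°E:
  A: 42.613 km
  B: 67.753 km
  C: 32.942 km
  D: 106.332 km
  → nearest: C (32.942 km)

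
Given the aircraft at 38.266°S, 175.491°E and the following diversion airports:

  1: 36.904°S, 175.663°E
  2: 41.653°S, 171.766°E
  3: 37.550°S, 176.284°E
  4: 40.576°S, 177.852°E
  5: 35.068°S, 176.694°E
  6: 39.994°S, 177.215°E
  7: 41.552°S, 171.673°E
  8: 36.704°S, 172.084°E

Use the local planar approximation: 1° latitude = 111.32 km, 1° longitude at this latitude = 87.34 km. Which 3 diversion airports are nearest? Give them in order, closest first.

Distances from 38.266°S, 175.491°E:
1: 152.360 km
2: 498.003 km
3: 105.593 km
4: 329.618 km
5: 371.183 km
6: 244.285 km
7: 494.981 km
8: 344.647 km
Sorted: 3 (105.593 km) < 1 (152.360 km) < 6 (244.285 km) < 4 (329.618 km) < 8 (344.647 km) < …

3, 1, 6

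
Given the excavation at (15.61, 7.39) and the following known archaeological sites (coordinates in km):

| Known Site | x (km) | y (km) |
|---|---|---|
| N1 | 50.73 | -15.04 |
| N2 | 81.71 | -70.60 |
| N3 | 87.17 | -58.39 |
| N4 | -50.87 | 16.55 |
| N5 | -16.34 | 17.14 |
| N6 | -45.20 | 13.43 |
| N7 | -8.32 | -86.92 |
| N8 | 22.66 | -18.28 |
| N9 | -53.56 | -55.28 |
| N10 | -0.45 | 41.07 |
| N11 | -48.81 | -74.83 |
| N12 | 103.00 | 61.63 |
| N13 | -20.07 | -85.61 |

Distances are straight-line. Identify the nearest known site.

Distances from (15.61, 7.39):
N1: √((35.12)² + (-22.43)²) = √(1233.4144 + 503.1049) = 41.67 km
N2: √((66.10)² + (-77.99)²) = √(4369.2100 + 6082.4401) = 102.23 km
N3: √((71.56)² + (-65.78)²) = √(5120.8336 + 4327.0084) = 97.20 km
N4: √((-66.48)² + (9.16)²) = √(4419.5904 + 83.9056) = 67.11 km
N5: √((-31.95)² + (9.75)²) = √(1020.8025 + 95.0625) = 33.40 km
N6: √((-60.81)² + (6.04)²) = √(3697.8561 + 36.4816) = 61.11 km
N7: √((-23.93)² + (-94.31)²) = √(572.6449 + 8894.3761) = 97.30 km
N8: √((7.05)² + (-25.67)²) = √(49.7025 + 658.9489) = 26.62 km
N9: √((-69.17)² + (-62.67)²) = √(4784.4889 + 3927.5289) = 93.34 km
N10: √((-16.06)² + (33.68)²) = √(257.9236 + 1134.3424) = 37.31 km
N11: √((-64.42)² + (-82.22)²) = √(4149.9364 + 6760.1284) = 104.45 km
N12: √((87.39)² + (54.24)²) = √(7637.0121 + 2941.9776) = 102.85 km
N13: √((-35.68)² + (-93.00)²) = √(1273.0624 + 8649.0000) = 99.61 km
Minimum: N8 at 26.62 km.

N8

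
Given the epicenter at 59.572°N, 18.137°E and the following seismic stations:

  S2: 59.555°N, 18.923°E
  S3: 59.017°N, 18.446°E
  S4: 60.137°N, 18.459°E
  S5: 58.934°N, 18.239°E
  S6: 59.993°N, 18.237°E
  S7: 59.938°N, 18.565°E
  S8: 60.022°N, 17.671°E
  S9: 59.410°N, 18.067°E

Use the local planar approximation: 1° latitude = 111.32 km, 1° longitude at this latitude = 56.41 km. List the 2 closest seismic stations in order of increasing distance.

S9, S2

Distances from 59.572°N, 18.137°E:
S2: √((-0.017·111.32)² + (0.786·56.41)²) = √(3.58133 + 1965.88130) = 44.379 km
S3: √((-0.555·111.32)² + (0.309·56.41)²) = √(3817.08966 + 303.82895) = 64.194 km
S4: √((0.565·111.32)² + (0.322·56.41)²) = √(3955.88166 + 329.93162) = 65.466 km
S5: √((-0.638·111.32)² + (0.102·56.41)²) = √(5044.14721 + 33.10644) = 71.255 km
S6: √((0.421·111.32)² + (0.100·56.41)²) = √(2196.39571 + 31.82088) = 47.204 km
S7: √((0.366·111.32)² + (0.428·56.41)²) = √(1660.00183 + 582.90763) = 47.359 km
S8: √((0.450·111.32)² + (-0.466·56.41)²) = √(2509.40884 + 691.00952) = 56.572 km
S9: √((-0.162·111.32)² + (-0.070·56.41)²) = √(325.21939 + 15.59223) = 18.461 km
Sorted: S9 (18.461 km) < S2 (44.379 km) < S6 (47.204 km) < S7 (47.359 km) < …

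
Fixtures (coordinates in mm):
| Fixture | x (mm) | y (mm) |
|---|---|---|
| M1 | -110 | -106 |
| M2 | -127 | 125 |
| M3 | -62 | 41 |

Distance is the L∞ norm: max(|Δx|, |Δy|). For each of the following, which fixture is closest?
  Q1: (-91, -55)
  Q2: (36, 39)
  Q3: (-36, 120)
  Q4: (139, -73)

Q1→M1; Q2→M3; Q3→M3; Q4→M3

Q1 at (-91, -55):
  M1: 51 mm
  M2: 180 mm
  M3: 96 mm
  → nearest: M1 (51 mm)
Q2 at (36, 39):
  M1: 146 mm
  M2: 163 mm
  M3: 98 mm
  → nearest: M3 (98 mm)
Q3 at (-36, 120):
  M1: 226 mm
  M2: 91 mm
  M3: 79 mm
  → nearest: M3 (79 mm)
Q4 at (139, -73):
  M1: 249 mm
  M2: 266 mm
  M3: 201 mm
  → nearest: M3 (201 mm)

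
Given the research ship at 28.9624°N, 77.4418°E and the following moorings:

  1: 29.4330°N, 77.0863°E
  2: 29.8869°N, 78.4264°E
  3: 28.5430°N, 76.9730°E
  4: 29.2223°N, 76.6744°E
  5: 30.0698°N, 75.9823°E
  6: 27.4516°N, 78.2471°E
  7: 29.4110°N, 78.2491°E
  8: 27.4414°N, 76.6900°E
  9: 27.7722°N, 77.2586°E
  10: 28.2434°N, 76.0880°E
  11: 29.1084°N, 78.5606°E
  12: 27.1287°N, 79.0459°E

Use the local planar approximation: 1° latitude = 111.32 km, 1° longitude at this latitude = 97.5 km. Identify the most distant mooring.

Distances from 28.9624°N, 77.4418°E:
1: √((0.4706·111.32)² + (-0.3555·97.5)²) = √(2744.417886 + 1201.402252) = 62.8158 km
2: √((0.9245·111.32)² + (0.9846·97.5)²) = √(10591.567207 + 9215.712002) = 140.7383 km
3: √((-0.4194·111.32)² + (-0.4688·97.5)²) = √(2179.732741 + 2089.221264) = 65.3372 km
4: √((0.2599·111.32)² + (-0.7674·97.5)²) = √(837.064559 + 5598.256862) = 80.2205 km
5: √((1.1074·111.32)² + (-1.4595·97.5)²) = √(15196.914976 + 20249.645752) = 188.2726 km
6: √((-1.5108·111.32)² + (0.8053·97.5)²) = √(28285.271233 + 6164.880031) = 185.6075 km
7: √((0.4486·111.32)² + (0.8073·97.5)²) = √(2493.819025 + 6195.539588) = 93.2167 km
8: √((-1.5210·111.32)² + (-0.7518·97.5)²) = √(28668.490306 + 5372.963300) = 184.5033 km
9: √((-1.1902·111.32)² + (-0.1832·97.5)²) = √(17554.412008 + 319.051044) = 133.6917 km
10: √((-0.7190·111.32)² + (-1.3538·97.5)²) = √(6406.254327 + 17422.812020) = 154.3667 km
11: √((0.1460·111.32)² + (1.1188·97.5)²) = √(264.150907 + 11899.100889) = 110.2871 km
12: √((-1.8337·111.32)² + (1.6041·97.5)²) = √(41668.029724 + 24460.881800) = 257.1554 km
Maximum: 12 at 257.1554 km.

12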